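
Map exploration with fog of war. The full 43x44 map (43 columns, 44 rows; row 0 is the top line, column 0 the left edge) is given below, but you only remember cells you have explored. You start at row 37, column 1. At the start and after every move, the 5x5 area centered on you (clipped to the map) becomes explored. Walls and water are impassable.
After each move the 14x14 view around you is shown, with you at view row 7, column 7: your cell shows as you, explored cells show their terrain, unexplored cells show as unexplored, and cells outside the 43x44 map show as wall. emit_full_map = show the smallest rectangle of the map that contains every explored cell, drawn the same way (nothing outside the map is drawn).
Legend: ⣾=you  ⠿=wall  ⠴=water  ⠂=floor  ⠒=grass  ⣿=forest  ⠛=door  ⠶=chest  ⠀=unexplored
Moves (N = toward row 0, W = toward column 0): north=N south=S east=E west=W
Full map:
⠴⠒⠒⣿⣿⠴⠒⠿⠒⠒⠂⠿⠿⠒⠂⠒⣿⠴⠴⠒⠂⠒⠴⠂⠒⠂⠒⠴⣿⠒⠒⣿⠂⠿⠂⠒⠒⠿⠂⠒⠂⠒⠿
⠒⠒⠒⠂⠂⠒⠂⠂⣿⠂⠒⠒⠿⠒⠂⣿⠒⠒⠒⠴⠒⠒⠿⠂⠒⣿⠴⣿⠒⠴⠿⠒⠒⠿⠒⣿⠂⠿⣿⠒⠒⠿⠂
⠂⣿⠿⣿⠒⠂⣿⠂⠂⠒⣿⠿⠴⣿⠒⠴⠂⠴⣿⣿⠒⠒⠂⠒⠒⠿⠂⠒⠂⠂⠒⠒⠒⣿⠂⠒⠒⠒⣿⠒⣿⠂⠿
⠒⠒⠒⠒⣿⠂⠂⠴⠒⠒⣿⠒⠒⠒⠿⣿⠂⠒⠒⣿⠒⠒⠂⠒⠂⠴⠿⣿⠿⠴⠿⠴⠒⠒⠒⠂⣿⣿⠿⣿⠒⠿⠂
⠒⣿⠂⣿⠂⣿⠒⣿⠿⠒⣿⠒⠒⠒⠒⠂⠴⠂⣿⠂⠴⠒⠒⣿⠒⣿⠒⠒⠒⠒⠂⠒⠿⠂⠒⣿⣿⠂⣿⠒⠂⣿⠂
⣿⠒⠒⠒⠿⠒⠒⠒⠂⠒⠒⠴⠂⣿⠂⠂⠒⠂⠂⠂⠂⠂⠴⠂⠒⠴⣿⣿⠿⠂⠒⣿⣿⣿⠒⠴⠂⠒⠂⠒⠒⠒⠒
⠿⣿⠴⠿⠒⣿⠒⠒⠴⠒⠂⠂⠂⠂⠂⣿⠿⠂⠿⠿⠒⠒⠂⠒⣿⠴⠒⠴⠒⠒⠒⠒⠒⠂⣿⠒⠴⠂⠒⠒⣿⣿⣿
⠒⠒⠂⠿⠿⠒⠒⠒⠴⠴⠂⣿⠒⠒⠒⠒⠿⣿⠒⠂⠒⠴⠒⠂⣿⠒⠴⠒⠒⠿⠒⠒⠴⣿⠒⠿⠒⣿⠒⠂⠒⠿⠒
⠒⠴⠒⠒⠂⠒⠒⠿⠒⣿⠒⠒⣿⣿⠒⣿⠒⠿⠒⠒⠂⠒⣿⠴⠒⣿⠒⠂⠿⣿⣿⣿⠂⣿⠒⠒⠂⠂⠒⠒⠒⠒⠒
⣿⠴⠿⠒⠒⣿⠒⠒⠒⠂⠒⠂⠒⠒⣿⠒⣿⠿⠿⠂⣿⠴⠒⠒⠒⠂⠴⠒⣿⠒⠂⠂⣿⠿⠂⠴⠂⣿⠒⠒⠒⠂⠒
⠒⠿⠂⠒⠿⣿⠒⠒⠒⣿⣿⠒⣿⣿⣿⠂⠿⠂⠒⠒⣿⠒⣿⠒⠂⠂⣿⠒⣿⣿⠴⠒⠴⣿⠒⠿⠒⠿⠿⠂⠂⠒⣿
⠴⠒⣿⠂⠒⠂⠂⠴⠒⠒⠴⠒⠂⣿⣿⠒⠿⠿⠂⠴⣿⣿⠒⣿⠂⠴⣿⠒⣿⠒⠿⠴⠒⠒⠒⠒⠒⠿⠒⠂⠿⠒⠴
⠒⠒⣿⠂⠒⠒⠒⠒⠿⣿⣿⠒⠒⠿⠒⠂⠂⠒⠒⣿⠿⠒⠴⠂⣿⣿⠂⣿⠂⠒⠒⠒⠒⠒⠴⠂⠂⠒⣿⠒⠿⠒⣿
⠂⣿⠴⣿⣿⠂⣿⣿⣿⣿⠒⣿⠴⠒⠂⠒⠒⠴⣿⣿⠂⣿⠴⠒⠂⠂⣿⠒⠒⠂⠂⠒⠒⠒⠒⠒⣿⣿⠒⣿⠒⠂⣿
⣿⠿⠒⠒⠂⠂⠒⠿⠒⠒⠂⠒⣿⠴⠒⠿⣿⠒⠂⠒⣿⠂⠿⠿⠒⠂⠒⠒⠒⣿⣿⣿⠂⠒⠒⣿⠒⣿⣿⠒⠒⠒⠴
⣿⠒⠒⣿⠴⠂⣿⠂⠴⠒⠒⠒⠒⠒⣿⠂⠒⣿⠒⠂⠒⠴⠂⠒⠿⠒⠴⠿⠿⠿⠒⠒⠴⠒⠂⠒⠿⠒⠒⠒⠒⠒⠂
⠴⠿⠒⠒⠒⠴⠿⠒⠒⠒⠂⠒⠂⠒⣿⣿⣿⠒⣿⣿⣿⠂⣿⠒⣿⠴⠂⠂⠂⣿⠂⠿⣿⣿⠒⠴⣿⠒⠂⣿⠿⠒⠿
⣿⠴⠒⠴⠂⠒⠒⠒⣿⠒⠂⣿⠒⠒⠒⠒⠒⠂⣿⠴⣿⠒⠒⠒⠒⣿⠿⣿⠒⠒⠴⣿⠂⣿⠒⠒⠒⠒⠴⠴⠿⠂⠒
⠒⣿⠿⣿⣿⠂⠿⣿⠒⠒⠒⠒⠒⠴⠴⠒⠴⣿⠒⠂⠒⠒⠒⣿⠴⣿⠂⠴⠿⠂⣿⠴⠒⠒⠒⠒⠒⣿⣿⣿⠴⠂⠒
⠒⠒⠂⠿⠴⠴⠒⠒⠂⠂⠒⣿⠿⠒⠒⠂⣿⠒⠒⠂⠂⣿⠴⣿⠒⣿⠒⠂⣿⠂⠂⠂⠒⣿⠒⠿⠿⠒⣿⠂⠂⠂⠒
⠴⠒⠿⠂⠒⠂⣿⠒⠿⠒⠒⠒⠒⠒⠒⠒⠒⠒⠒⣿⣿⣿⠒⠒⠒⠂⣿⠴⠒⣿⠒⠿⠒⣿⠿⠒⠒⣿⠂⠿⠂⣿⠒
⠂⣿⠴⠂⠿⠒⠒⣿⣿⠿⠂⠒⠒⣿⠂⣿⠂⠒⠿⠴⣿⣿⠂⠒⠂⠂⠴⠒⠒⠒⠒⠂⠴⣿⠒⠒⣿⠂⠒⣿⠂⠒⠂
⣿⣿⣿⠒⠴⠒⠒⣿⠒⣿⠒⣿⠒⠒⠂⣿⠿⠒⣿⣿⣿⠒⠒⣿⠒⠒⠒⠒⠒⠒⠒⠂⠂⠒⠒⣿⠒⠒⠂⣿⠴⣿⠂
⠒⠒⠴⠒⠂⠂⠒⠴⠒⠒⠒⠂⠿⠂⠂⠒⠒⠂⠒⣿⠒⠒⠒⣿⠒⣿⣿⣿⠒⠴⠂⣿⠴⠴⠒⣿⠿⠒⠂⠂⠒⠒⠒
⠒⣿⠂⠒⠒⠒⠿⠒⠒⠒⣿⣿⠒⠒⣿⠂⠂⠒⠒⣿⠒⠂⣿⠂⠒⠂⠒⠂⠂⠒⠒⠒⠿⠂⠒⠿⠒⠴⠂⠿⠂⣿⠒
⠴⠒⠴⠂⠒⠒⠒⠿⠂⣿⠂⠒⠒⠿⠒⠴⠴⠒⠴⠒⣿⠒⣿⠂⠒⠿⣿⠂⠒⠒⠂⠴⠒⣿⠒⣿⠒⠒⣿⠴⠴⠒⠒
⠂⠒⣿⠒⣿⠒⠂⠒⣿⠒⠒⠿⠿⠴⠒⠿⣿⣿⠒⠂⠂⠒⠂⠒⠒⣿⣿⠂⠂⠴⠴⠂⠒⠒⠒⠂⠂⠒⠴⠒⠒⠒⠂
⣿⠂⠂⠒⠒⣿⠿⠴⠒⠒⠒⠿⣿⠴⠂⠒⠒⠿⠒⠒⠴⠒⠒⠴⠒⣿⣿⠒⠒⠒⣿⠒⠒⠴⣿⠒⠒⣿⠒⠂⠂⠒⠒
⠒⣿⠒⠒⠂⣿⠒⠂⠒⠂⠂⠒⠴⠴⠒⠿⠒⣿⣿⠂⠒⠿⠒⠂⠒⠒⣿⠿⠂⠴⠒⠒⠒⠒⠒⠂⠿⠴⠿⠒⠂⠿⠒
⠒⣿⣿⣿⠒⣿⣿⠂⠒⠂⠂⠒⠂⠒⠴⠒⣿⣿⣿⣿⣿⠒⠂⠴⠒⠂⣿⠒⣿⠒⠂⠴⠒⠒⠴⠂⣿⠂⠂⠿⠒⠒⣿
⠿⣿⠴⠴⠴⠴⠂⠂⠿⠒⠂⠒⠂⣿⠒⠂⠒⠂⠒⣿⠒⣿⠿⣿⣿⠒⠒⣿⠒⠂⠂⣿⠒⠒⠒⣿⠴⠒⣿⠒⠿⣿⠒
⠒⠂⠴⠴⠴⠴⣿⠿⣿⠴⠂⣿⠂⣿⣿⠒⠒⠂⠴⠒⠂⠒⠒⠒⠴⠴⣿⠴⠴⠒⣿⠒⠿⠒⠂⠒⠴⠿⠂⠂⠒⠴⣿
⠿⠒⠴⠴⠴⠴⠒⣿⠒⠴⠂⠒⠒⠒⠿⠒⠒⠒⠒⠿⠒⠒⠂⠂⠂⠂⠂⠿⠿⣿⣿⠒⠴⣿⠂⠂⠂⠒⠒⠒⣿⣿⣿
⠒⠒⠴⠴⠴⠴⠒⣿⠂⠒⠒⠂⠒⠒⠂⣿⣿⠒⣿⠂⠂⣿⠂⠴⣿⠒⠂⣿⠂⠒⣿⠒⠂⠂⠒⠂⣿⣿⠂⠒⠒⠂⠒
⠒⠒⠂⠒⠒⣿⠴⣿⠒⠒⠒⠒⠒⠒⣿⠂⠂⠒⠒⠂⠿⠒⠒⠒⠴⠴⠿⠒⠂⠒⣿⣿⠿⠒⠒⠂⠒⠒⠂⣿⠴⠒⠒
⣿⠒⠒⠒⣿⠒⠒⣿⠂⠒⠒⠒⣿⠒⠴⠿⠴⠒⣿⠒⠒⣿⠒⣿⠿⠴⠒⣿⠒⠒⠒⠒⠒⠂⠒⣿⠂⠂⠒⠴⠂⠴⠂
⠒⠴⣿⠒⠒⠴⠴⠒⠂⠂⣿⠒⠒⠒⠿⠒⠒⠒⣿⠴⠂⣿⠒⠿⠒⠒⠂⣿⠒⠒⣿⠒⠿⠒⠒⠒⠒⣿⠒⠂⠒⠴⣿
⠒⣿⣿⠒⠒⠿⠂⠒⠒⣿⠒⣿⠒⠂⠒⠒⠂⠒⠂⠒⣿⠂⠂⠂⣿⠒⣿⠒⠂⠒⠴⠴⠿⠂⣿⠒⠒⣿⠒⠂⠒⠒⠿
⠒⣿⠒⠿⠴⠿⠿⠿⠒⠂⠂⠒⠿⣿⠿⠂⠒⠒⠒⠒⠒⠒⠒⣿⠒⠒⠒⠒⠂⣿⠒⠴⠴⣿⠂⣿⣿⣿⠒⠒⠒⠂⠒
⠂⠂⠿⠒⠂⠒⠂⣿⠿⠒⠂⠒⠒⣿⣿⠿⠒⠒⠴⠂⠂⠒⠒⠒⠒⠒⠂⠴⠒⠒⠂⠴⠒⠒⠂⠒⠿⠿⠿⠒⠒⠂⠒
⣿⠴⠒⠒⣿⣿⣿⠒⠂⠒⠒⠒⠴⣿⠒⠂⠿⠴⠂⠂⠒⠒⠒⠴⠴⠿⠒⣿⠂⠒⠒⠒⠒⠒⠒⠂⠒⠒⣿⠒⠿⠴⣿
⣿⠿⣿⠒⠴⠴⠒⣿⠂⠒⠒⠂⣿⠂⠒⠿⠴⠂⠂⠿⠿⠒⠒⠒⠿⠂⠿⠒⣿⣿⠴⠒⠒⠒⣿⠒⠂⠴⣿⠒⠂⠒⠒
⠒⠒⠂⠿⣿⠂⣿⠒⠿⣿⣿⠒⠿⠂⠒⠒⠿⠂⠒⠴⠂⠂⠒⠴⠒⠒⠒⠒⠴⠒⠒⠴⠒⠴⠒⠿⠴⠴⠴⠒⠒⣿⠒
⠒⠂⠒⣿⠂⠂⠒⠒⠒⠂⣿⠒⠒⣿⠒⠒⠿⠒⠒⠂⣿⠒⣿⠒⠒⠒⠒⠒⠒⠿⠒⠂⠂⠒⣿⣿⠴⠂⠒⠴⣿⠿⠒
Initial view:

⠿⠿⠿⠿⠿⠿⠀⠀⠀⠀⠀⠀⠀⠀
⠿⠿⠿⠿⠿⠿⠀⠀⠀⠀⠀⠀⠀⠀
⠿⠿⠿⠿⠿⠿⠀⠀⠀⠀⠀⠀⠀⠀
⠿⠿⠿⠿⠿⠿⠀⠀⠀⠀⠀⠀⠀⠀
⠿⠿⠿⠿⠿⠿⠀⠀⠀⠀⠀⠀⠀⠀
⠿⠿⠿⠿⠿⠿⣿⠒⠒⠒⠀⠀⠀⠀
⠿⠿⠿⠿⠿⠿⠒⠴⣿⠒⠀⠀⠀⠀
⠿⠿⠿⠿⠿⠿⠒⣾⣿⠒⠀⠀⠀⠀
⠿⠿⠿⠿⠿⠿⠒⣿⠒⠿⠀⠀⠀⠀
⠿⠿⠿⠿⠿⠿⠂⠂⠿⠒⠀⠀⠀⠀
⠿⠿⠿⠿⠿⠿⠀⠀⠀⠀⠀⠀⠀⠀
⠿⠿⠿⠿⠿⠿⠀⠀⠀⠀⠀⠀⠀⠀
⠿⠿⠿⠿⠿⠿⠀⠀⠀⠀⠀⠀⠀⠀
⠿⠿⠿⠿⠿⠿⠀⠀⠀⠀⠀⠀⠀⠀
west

⠿⠿⠿⠿⠿⠿⠿⠀⠀⠀⠀⠀⠀⠀
⠿⠿⠿⠿⠿⠿⠿⠀⠀⠀⠀⠀⠀⠀
⠿⠿⠿⠿⠿⠿⠿⠀⠀⠀⠀⠀⠀⠀
⠿⠿⠿⠿⠿⠿⠿⠀⠀⠀⠀⠀⠀⠀
⠿⠿⠿⠿⠿⠿⠿⠀⠀⠀⠀⠀⠀⠀
⠿⠿⠿⠿⠿⠿⠿⣿⠒⠒⠒⠀⠀⠀
⠿⠿⠿⠿⠿⠿⠿⠒⠴⣿⠒⠀⠀⠀
⠿⠿⠿⠿⠿⠿⠿⣾⣿⣿⠒⠀⠀⠀
⠿⠿⠿⠿⠿⠿⠿⠒⣿⠒⠿⠀⠀⠀
⠿⠿⠿⠿⠿⠿⠿⠂⠂⠿⠒⠀⠀⠀
⠿⠿⠿⠿⠿⠿⠿⠀⠀⠀⠀⠀⠀⠀
⠿⠿⠿⠿⠿⠿⠿⠀⠀⠀⠀⠀⠀⠀
⠿⠿⠿⠿⠿⠿⠿⠀⠀⠀⠀⠀⠀⠀
⠿⠿⠿⠿⠿⠿⠿⠀⠀⠀⠀⠀⠀⠀

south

⠿⠿⠿⠿⠿⠿⠿⠀⠀⠀⠀⠀⠀⠀
⠿⠿⠿⠿⠿⠿⠿⠀⠀⠀⠀⠀⠀⠀
⠿⠿⠿⠿⠿⠿⠿⠀⠀⠀⠀⠀⠀⠀
⠿⠿⠿⠿⠿⠿⠿⠀⠀⠀⠀⠀⠀⠀
⠿⠿⠿⠿⠿⠿⠿⣿⠒⠒⠒⠀⠀⠀
⠿⠿⠿⠿⠿⠿⠿⠒⠴⣿⠒⠀⠀⠀
⠿⠿⠿⠿⠿⠿⠿⠒⣿⣿⠒⠀⠀⠀
⠿⠿⠿⠿⠿⠿⠿⣾⣿⠒⠿⠀⠀⠀
⠿⠿⠿⠿⠿⠿⠿⠂⠂⠿⠒⠀⠀⠀
⠿⠿⠿⠿⠿⠿⠿⣿⠴⠒⠀⠀⠀⠀
⠿⠿⠿⠿⠿⠿⠿⠀⠀⠀⠀⠀⠀⠀
⠿⠿⠿⠿⠿⠿⠿⠀⠀⠀⠀⠀⠀⠀
⠿⠿⠿⠿⠿⠿⠿⠀⠀⠀⠀⠀⠀⠀
⠿⠿⠿⠿⠿⠿⠿⠿⠿⠿⠿⠿⠿⠿

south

⠿⠿⠿⠿⠿⠿⠿⠀⠀⠀⠀⠀⠀⠀
⠿⠿⠿⠿⠿⠿⠿⠀⠀⠀⠀⠀⠀⠀
⠿⠿⠿⠿⠿⠿⠿⠀⠀⠀⠀⠀⠀⠀
⠿⠿⠿⠿⠿⠿⠿⣿⠒⠒⠒⠀⠀⠀
⠿⠿⠿⠿⠿⠿⠿⠒⠴⣿⠒⠀⠀⠀
⠿⠿⠿⠿⠿⠿⠿⠒⣿⣿⠒⠀⠀⠀
⠿⠿⠿⠿⠿⠿⠿⠒⣿⠒⠿⠀⠀⠀
⠿⠿⠿⠿⠿⠿⠿⣾⠂⠿⠒⠀⠀⠀
⠿⠿⠿⠿⠿⠿⠿⣿⠴⠒⠀⠀⠀⠀
⠿⠿⠿⠿⠿⠿⠿⣿⠿⣿⠀⠀⠀⠀
⠿⠿⠿⠿⠿⠿⠿⠀⠀⠀⠀⠀⠀⠀
⠿⠿⠿⠿⠿⠿⠿⠀⠀⠀⠀⠀⠀⠀
⠿⠿⠿⠿⠿⠿⠿⠿⠿⠿⠿⠿⠿⠿
⠿⠿⠿⠿⠿⠿⠿⠿⠿⠿⠿⠿⠿⠿

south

⠿⠿⠿⠿⠿⠿⠿⠀⠀⠀⠀⠀⠀⠀
⠿⠿⠿⠿⠿⠿⠿⠀⠀⠀⠀⠀⠀⠀
⠿⠿⠿⠿⠿⠿⠿⣿⠒⠒⠒⠀⠀⠀
⠿⠿⠿⠿⠿⠿⠿⠒⠴⣿⠒⠀⠀⠀
⠿⠿⠿⠿⠿⠿⠿⠒⣿⣿⠒⠀⠀⠀
⠿⠿⠿⠿⠿⠿⠿⠒⣿⠒⠿⠀⠀⠀
⠿⠿⠿⠿⠿⠿⠿⠂⠂⠿⠒⠀⠀⠀
⠿⠿⠿⠿⠿⠿⠿⣾⠴⠒⠀⠀⠀⠀
⠿⠿⠿⠿⠿⠿⠿⣿⠿⣿⠀⠀⠀⠀
⠿⠿⠿⠿⠿⠿⠿⠒⠒⠂⠀⠀⠀⠀
⠿⠿⠿⠿⠿⠿⠿⠀⠀⠀⠀⠀⠀⠀
⠿⠿⠿⠿⠿⠿⠿⠿⠿⠿⠿⠿⠿⠿
⠿⠿⠿⠿⠿⠿⠿⠿⠿⠿⠿⠿⠿⠿
⠿⠿⠿⠿⠿⠿⠿⠿⠿⠿⠿⠿⠿⠿

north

⠿⠿⠿⠿⠿⠿⠿⠀⠀⠀⠀⠀⠀⠀
⠿⠿⠿⠿⠿⠿⠿⠀⠀⠀⠀⠀⠀⠀
⠿⠿⠿⠿⠿⠿⠿⠀⠀⠀⠀⠀⠀⠀
⠿⠿⠿⠿⠿⠿⠿⣿⠒⠒⠒⠀⠀⠀
⠿⠿⠿⠿⠿⠿⠿⠒⠴⣿⠒⠀⠀⠀
⠿⠿⠿⠿⠿⠿⠿⠒⣿⣿⠒⠀⠀⠀
⠿⠿⠿⠿⠿⠿⠿⠒⣿⠒⠿⠀⠀⠀
⠿⠿⠿⠿⠿⠿⠿⣾⠂⠿⠒⠀⠀⠀
⠿⠿⠿⠿⠿⠿⠿⣿⠴⠒⠀⠀⠀⠀
⠿⠿⠿⠿⠿⠿⠿⣿⠿⣿⠀⠀⠀⠀
⠿⠿⠿⠿⠿⠿⠿⠒⠒⠂⠀⠀⠀⠀
⠿⠿⠿⠿⠿⠿⠿⠀⠀⠀⠀⠀⠀⠀
⠿⠿⠿⠿⠿⠿⠿⠿⠿⠿⠿⠿⠿⠿
⠿⠿⠿⠿⠿⠿⠿⠿⠿⠿⠿⠿⠿⠿

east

⠿⠿⠿⠿⠿⠿⠀⠀⠀⠀⠀⠀⠀⠀
⠿⠿⠿⠿⠿⠿⠀⠀⠀⠀⠀⠀⠀⠀
⠿⠿⠿⠿⠿⠿⠀⠀⠀⠀⠀⠀⠀⠀
⠿⠿⠿⠿⠿⠿⣿⠒⠒⠒⠀⠀⠀⠀
⠿⠿⠿⠿⠿⠿⠒⠴⣿⠒⠀⠀⠀⠀
⠿⠿⠿⠿⠿⠿⠒⣿⣿⠒⠀⠀⠀⠀
⠿⠿⠿⠿⠿⠿⠒⣿⠒⠿⠀⠀⠀⠀
⠿⠿⠿⠿⠿⠿⠂⣾⠿⠒⠀⠀⠀⠀
⠿⠿⠿⠿⠿⠿⣿⠴⠒⠒⠀⠀⠀⠀
⠿⠿⠿⠿⠿⠿⣿⠿⣿⠒⠀⠀⠀⠀
⠿⠿⠿⠿⠿⠿⠒⠒⠂⠀⠀⠀⠀⠀
⠿⠿⠿⠿⠿⠿⠀⠀⠀⠀⠀⠀⠀⠀
⠿⠿⠿⠿⠿⠿⠿⠿⠿⠿⠿⠿⠿⠿
⠿⠿⠿⠿⠿⠿⠿⠿⠿⠿⠿⠿⠿⠿

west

⠿⠿⠿⠿⠿⠿⠿⠀⠀⠀⠀⠀⠀⠀
⠿⠿⠿⠿⠿⠿⠿⠀⠀⠀⠀⠀⠀⠀
⠿⠿⠿⠿⠿⠿⠿⠀⠀⠀⠀⠀⠀⠀
⠿⠿⠿⠿⠿⠿⠿⣿⠒⠒⠒⠀⠀⠀
⠿⠿⠿⠿⠿⠿⠿⠒⠴⣿⠒⠀⠀⠀
⠿⠿⠿⠿⠿⠿⠿⠒⣿⣿⠒⠀⠀⠀
⠿⠿⠿⠿⠿⠿⠿⠒⣿⠒⠿⠀⠀⠀
⠿⠿⠿⠿⠿⠿⠿⣾⠂⠿⠒⠀⠀⠀
⠿⠿⠿⠿⠿⠿⠿⣿⠴⠒⠒⠀⠀⠀
⠿⠿⠿⠿⠿⠿⠿⣿⠿⣿⠒⠀⠀⠀
⠿⠿⠿⠿⠿⠿⠿⠒⠒⠂⠀⠀⠀⠀
⠿⠿⠿⠿⠿⠿⠿⠀⠀⠀⠀⠀⠀⠀
⠿⠿⠿⠿⠿⠿⠿⠿⠿⠿⠿⠿⠿⠿
⠿⠿⠿⠿⠿⠿⠿⠿⠿⠿⠿⠿⠿⠿

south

⠿⠿⠿⠿⠿⠿⠿⠀⠀⠀⠀⠀⠀⠀
⠿⠿⠿⠿⠿⠿⠿⠀⠀⠀⠀⠀⠀⠀
⠿⠿⠿⠿⠿⠿⠿⣿⠒⠒⠒⠀⠀⠀
⠿⠿⠿⠿⠿⠿⠿⠒⠴⣿⠒⠀⠀⠀
⠿⠿⠿⠿⠿⠿⠿⠒⣿⣿⠒⠀⠀⠀
⠿⠿⠿⠿⠿⠿⠿⠒⣿⠒⠿⠀⠀⠀
⠿⠿⠿⠿⠿⠿⠿⠂⠂⠿⠒⠀⠀⠀
⠿⠿⠿⠿⠿⠿⠿⣾⠴⠒⠒⠀⠀⠀
⠿⠿⠿⠿⠿⠿⠿⣿⠿⣿⠒⠀⠀⠀
⠿⠿⠿⠿⠿⠿⠿⠒⠒⠂⠀⠀⠀⠀
⠿⠿⠿⠿⠿⠿⠿⠀⠀⠀⠀⠀⠀⠀
⠿⠿⠿⠿⠿⠿⠿⠿⠿⠿⠿⠿⠿⠿
⠿⠿⠿⠿⠿⠿⠿⠿⠿⠿⠿⠿⠿⠿
⠿⠿⠿⠿⠿⠿⠿⠿⠿⠿⠿⠿⠿⠿

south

⠿⠿⠿⠿⠿⠿⠿⠀⠀⠀⠀⠀⠀⠀
⠿⠿⠿⠿⠿⠿⠿⣿⠒⠒⠒⠀⠀⠀
⠿⠿⠿⠿⠿⠿⠿⠒⠴⣿⠒⠀⠀⠀
⠿⠿⠿⠿⠿⠿⠿⠒⣿⣿⠒⠀⠀⠀
⠿⠿⠿⠿⠿⠿⠿⠒⣿⠒⠿⠀⠀⠀
⠿⠿⠿⠿⠿⠿⠿⠂⠂⠿⠒⠀⠀⠀
⠿⠿⠿⠿⠿⠿⠿⣿⠴⠒⠒⠀⠀⠀
⠿⠿⠿⠿⠿⠿⠿⣾⠿⣿⠒⠀⠀⠀
⠿⠿⠿⠿⠿⠿⠿⠒⠒⠂⠀⠀⠀⠀
⠿⠿⠿⠿⠿⠿⠿⠒⠂⠒⠀⠀⠀⠀
⠿⠿⠿⠿⠿⠿⠿⠿⠿⠿⠿⠿⠿⠿
⠿⠿⠿⠿⠿⠿⠿⠿⠿⠿⠿⠿⠿⠿
⠿⠿⠿⠿⠿⠿⠿⠿⠿⠿⠿⠿⠿⠿
⠿⠿⠿⠿⠿⠿⠿⠿⠿⠿⠿⠿⠿⠿

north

⠿⠿⠿⠿⠿⠿⠿⠀⠀⠀⠀⠀⠀⠀
⠿⠿⠿⠿⠿⠿⠿⠀⠀⠀⠀⠀⠀⠀
⠿⠿⠿⠿⠿⠿⠿⣿⠒⠒⠒⠀⠀⠀
⠿⠿⠿⠿⠿⠿⠿⠒⠴⣿⠒⠀⠀⠀
⠿⠿⠿⠿⠿⠿⠿⠒⣿⣿⠒⠀⠀⠀
⠿⠿⠿⠿⠿⠿⠿⠒⣿⠒⠿⠀⠀⠀
⠿⠿⠿⠿⠿⠿⠿⠂⠂⠿⠒⠀⠀⠀
⠿⠿⠿⠿⠿⠿⠿⣾⠴⠒⠒⠀⠀⠀
⠿⠿⠿⠿⠿⠿⠿⣿⠿⣿⠒⠀⠀⠀
⠿⠿⠿⠿⠿⠿⠿⠒⠒⠂⠀⠀⠀⠀
⠿⠿⠿⠿⠿⠿⠿⠒⠂⠒⠀⠀⠀⠀
⠿⠿⠿⠿⠿⠿⠿⠿⠿⠿⠿⠿⠿⠿
⠿⠿⠿⠿⠿⠿⠿⠿⠿⠿⠿⠿⠿⠿
⠿⠿⠿⠿⠿⠿⠿⠿⠿⠿⠿⠿⠿⠿

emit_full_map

⣿⠒⠒⠒
⠒⠴⣿⠒
⠒⣿⣿⠒
⠒⣿⠒⠿
⠂⠂⠿⠒
⣾⠴⠒⠒
⣿⠿⣿⠒
⠒⠒⠂⠀
⠒⠂⠒⠀

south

⠿⠿⠿⠿⠿⠿⠿⠀⠀⠀⠀⠀⠀⠀
⠿⠿⠿⠿⠿⠿⠿⣿⠒⠒⠒⠀⠀⠀
⠿⠿⠿⠿⠿⠿⠿⠒⠴⣿⠒⠀⠀⠀
⠿⠿⠿⠿⠿⠿⠿⠒⣿⣿⠒⠀⠀⠀
⠿⠿⠿⠿⠿⠿⠿⠒⣿⠒⠿⠀⠀⠀
⠿⠿⠿⠿⠿⠿⠿⠂⠂⠿⠒⠀⠀⠀
⠿⠿⠿⠿⠿⠿⠿⣿⠴⠒⠒⠀⠀⠀
⠿⠿⠿⠿⠿⠿⠿⣾⠿⣿⠒⠀⠀⠀
⠿⠿⠿⠿⠿⠿⠿⠒⠒⠂⠀⠀⠀⠀
⠿⠿⠿⠿⠿⠿⠿⠒⠂⠒⠀⠀⠀⠀
⠿⠿⠿⠿⠿⠿⠿⠿⠿⠿⠿⠿⠿⠿
⠿⠿⠿⠿⠿⠿⠿⠿⠿⠿⠿⠿⠿⠿
⠿⠿⠿⠿⠿⠿⠿⠿⠿⠿⠿⠿⠿⠿
⠿⠿⠿⠿⠿⠿⠿⠿⠿⠿⠿⠿⠿⠿

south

⠿⠿⠿⠿⠿⠿⠿⣿⠒⠒⠒⠀⠀⠀
⠿⠿⠿⠿⠿⠿⠿⠒⠴⣿⠒⠀⠀⠀
⠿⠿⠿⠿⠿⠿⠿⠒⣿⣿⠒⠀⠀⠀
⠿⠿⠿⠿⠿⠿⠿⠒⣿⠒⠿⠀⠀⠀
⠿⠿⠿⠿⠿⠿⠿⠂⠂⠿⠒⠀⠀⠀
⠿⠿⠿⠿⠿⠿⠿⣿⠴⠒⠒⠀⠀⠀
⠿⠿⠿⠿⠿⠿⠿⣿⠿⣿⠒⠀⠀⠀
⠿⠿⠿⠿⠿⠿⠿⣾⠒⠂⠀⠀⠀⠀
⠿⠿⠿⠿⠿⠿⠿⠒⠂⠒⠀⠀⠀⠀
⠿⠿⠿⠿⠿⠿⠿⠿⠿⠿⠿⠿⠿⠿
⠿⠿⠿⠿⠿⠿⠿⠿⠿⠿⠿⠿⠿⠿
⠿⠿⠿⠿⠿⠿⠿⠿⠿⠿⠿⠿⠿⠿
⠿⠿⠿⠿⠿⠿⠿⠿⠿⠿⠿⠿⠿⠿
⠿⠿⠿⠿⠿⠿⠿⠿⠿⠿⠿⠿⠿⠿

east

⠿⠿⠿⠿⠿⠿⣿⠒⠒⠒⠀⠀⠀⠀
⠿⠿⠿⠿⠿⠿⠒⠴⣿⠒⠀⠀⠀⠀
⠿⠿⠿⠿⠿⠿⠒⣿⣿⠒⠀⠀⠀⠀
⠿⠿⠿⠿⠿⠿⠒⣿⠒⠿⠀⠀⠀⠀
⠿⠿⠿⠿⠿⠿⠂⠂⠿⠒⠀⠀⠀⠀
⠿⠿⠿⠿⠿⠿⣿⠴⠒⠒⠀⠀⠀⠀
⠿⠿⠿⠿⠿⠿⣿⠿⣿⠒⠀⠀⠀⠀
⠿⠿⠿⠿⠿⠿⠒⣾⠂⠿⠀⠀⠀⠀
⠿⠿⠿⠿⠿⠿⠒⠂⠒⣿⠀⠀⠀⠀
⠿⠿⠿⠿⠿⠿⠿⠿⠿⠿⠿⠿⠿⠿
⠿⠿⠿⠿⠿⠿⠿⠿⠿⠿⠿⠿⠿⠿
⠿⠿⠿⠿⠿⠿⠿⠿⠿⠿⠿⠿⠿⠿
⠿⠿⠿⠿⠿⠿⠿⠿⠿⠿⠿⠿⠿⠿
⠿⠿⠿⠿⠿⠿⠿⠿⠿⠿⠿⠿⠿⠿

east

⠿⠿⠿⠿⠿⣿⠒⠒⠒⠀⠀⠀⠀⠀
⠿⠿⠿⠿⠿⠒⠴⣿⠒⠀⠀⠀⠀⠀
⠿⠿⠿⠿⠿⠒⣿⣿⠒⠀⠀⠀⠀⠀
⠿⠿⠿⠿⠿⠒⣿⠒⠿⠀⠀⠀⠀⠀
⠿⠿⠿⠿⠿⠂⠂⠿⠒⠀⠀⠀⠀⠀
⠿⠿⠿⠿⠿⣿⠴⠒⠒⣿⠀⠀⠀⠀
⠿⠿⠿⠿⠿⣿⠿⣿⠒⠴⠀⠀⠀⠀
⠿⠿⠿⠿⠿⠒⠒⣾⠿⣿⠀⠀⠀⠀
⠿⠿⠿⠿⠿⠒⠂⠒⣿⠂⠀⠀⠀⠀
⠿⠿⠿⠿⠿⠿⠿⠿⠿⠿⠿⠿⠿⠿
⠿⠿⠿⠿⠿⠿⠿⠿⠿⠿⠿⠿⠿⠿
⠿⠿⠿⠿⠿⠿⠿⠿⠿⠿⠿⠿⠿⠿
⠿⠿⠿⠿⠿⠿⠿⠿⠿⠿⠿⠿⠿⠿
⠿⠿⠿⠿⠿⠿⠿⠿⠿⠿⠿⠿⠿⠿

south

⠿⠿⠿⠿⠿⠒⠴⣿⠒⠀⠀⠀⠀⠀
⠿⠿⠿⠿⠿⠒⣿⣿⠒⠀⠀⠀⠀⠀
⠿⠿⠿⠿⠿⠒⣿⠒⠿⠀⠀⠀⠀⠀
⠿⠿⠿⠿⠿⠂⠂⠿⠒⠀⠀⠀⠀⠀
⠿⠿⠿⠿⠿⣿⠴⠒⠒⣿⠀⠀⠀⠀
⠿⠿⠿⠿⠿⣿⠿⣿⠒⠴⠀⠀⠀⠀
⠿⠿⠿⠿⠿⠒⠒⠂⠿⣿⠀⠀⠀⠀
⠿⠿⠿⠿⠿⠒⠂⣾⣿⠂⠀⠀⠀⠀
⠿⠿⠿⠿⠿⠿⠿⠿⠿⠿⠿⠿⠿⠿
⠿⠿⠿⠿⠿⠿⠿⠿⠿⠿⠿⠿⠿⠿
⠿⠿⠿⠿⠿⠿⠿⠿⠿⠿⠿⠿⠿⠿
⠿⠿⠿⠿⠿⠿⠿⠿⠿⠿⠿⠿⠿⠿
⠿⠿⠿⠿⠿⠿⠿⠿⠿⠿⠿⠿⠿⠿
⠿⠿⠿⠿⠿⠿⠿⠿⠿⠿⠿⠿⠿⠿

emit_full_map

⣿⠒⠒⠒⠀
⠒⠴⣿⠒⠀
⠒⣿⣿⠒⠀
⠒⣿⠒⠿⠀
⠂⠂⠿⠒⠀
⣿⠴⠒⠒⣿
⣿⠿⣿⠒⠴
⠒⠒⠂⠿⣿
⠒⠂⣾⣿⠂


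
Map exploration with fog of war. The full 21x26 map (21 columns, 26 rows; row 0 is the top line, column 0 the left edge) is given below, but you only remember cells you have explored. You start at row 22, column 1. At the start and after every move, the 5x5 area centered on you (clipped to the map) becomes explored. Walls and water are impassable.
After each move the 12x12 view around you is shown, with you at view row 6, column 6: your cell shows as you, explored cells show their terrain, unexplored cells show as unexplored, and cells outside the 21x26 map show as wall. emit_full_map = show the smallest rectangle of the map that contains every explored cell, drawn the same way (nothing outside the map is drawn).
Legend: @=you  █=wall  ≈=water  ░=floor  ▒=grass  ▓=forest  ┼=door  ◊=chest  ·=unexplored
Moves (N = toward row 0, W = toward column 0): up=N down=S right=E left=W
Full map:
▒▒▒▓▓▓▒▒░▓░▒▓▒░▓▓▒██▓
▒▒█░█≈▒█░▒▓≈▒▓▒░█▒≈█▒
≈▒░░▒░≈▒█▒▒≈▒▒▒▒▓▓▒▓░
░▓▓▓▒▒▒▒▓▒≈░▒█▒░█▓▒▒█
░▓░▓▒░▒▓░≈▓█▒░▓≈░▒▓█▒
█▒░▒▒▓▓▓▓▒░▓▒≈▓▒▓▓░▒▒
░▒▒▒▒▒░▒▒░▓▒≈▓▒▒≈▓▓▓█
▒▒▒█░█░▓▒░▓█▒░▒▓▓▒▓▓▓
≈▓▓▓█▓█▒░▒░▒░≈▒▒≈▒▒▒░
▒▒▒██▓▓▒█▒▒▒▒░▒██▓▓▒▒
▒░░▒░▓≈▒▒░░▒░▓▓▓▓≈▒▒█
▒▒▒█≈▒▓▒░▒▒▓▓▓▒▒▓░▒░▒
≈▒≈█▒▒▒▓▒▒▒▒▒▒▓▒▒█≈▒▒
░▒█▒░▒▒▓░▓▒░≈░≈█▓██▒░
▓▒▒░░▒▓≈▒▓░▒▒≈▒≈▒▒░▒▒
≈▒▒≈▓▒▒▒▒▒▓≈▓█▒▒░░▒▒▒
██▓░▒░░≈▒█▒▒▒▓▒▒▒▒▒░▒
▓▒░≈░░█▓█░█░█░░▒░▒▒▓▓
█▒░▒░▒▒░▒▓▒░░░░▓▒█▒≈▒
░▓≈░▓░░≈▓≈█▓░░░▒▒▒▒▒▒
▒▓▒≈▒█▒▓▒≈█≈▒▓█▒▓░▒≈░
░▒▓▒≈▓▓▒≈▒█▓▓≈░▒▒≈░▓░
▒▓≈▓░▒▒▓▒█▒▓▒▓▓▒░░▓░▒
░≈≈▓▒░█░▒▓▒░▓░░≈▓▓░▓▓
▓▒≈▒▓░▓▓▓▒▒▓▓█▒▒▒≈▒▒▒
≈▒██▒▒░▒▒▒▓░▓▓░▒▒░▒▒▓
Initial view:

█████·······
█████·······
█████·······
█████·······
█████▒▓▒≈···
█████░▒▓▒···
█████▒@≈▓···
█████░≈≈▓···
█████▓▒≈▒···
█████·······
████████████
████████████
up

█████·······
█████·······
█████·······
█████·······
█████░▓≈░···
█████▒▓▒≈···
█████░@▓▒···
█████▒▓≈▓···
█████░≈≈▓···
█████▓▒≈▒···
█████·······
████████████

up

█████·······
█████·······
█████·······
█████·······
██████▒░▒···
█████░▓≈░···
█████▒@▒≈···
█████░▒▓▒···
█████▒▓≈▓···
█████░≈≈▓···
█████▓▒≈▒···
█████·······

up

█████·······
█████·······
█████·······
█████·······
█████▓▒░≈···
██████▒░▒···
█████░@≈░···
█████▒▓▒≈···
█████░▒▓▒···
█████▒▓≈▓···
█████░≈≈▓···
█████▓▒≈▒···

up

█████·······
█████·······
█████·······
█████·······
███████▓░···
█████▓▒░≈···
██████@░▒···
█████░▓≈░···
█████▒▓▒≈···
█████░▒▓▒···
█████▒▓≈▓···
█████░≈≈▓···

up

█████·······
█████·······
█████·······
█████·······
█████≈▒▒≈···
███████▓░···
█████▓@░≈···
██████▒░▒···
█████░▓≈░···
█████▒▓▒≈···
█████░▒▓▒···
█████▒▓≈▓···

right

████········
████········
████········
████········
████≈▒▒≈▓···
██████▓░▒···
████▓▒@≈░···
█████▒░▒░···
████░▓≈░▓···
████▒▓▒≈····
████░▒▓▒····
████▒▓≈▓····

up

████········
████········
████········
████········
████▓▒▒░░···
████≈▒▒≈▓···
██████@░▒···
████▓▒░≈░···
█████▒░▒░···
████░▓≈░▓···
████▒▓▒≈····
████░▒▓▒····

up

████········
████········
████········
████········
████░▒█▒░···
████▓▒▒░░···
████≈▒@≈▓···
██████▓░▒···
████▓▒░≈░···
█████▒░▒░···
████░▓≈░▓···
████▒▓▒≈····

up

████········
████········
████········
████········
████≈▒≈█▒···
████░▒█▒░···
████▓▒@░░···
████≈▒▒≈▓···
██████▓░▒···
████▓▒░≈░···
█████▒░▒░···
████░▓≈░▓···

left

█████·······
█████·······
█████·······
█████·······
█████≈▒≈█▒··
█████░▒█▒░··
█████▓@▒░░··
█████≈▒▒≈▓··
███████▓░▒··
█████▓▒░≈░··
██████▒░▒░··
█████░▓≈░▓··

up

█████·······
█████·······
█████·······
█████·······
█████▒▒▒█···
█████≈▒≈█▒··
█████░@█▒░··
█████▓▒▒░░··
█████≈▒▒≈▓··
███████▓░▒··
█████▓▒░≈░··
██████▒░▒░··

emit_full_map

▒▒▒█·
≈▒≈█▒
░@█▒░
▓▒▒░░
≈▒▒≈▓
██▓░▒
▓▒░≈░
█▒░▒░
░▓≈░▓
▒▓▒≈·
░▒▓▒·
▒▓≈▓·
░≈≈▓·
▓▒≈▒·

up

█████·······
█████·······
█████·······
█████·······
█████▒░░▒···
█████▒▒▒█···
█████≈@≈█▒··
█████░▒█▒░··
█████▓▒▒░░··
█████≈▒▒≈▓··
███████▓░▒··
█████▓▒░≈░··

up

█████·······
█████·······
█████·······
█████·······
█████▒▒▒█···
█████▒░░▒···
█████▒@▒█···
█████≈▒≈█▒··
█████░▒█▒░··
█████▓▒▒░░··
█████≈▒▒≈▓··
███████▓░▒··

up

█████·······
█████·······
█████·······
█████·······
█████≈▓▓▓···
█████▒▒▒█···
█████▒@░▒···
█████▒▒▒█···
█████≈▒≈█▒··
█████░▒█▒░··
█████▓▒▒░░··
█████≈▒▒≈▓··

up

█████·······
█████·······
█████·······
█████·······
█████▒▒▒█···
█████≈▓▓▓···
█████▒@▒█···
█████▒░░▒···
█████▒▒▒█···
█████≈▒≈█▒··
█████░▒█▒░··
█████▓▒▒░░··

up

█████·······
█████·······
█████·······
█████·······
█████░▒▒▒···
█████▒▒▒█···
█████≈@▓▓···
█████▒▒▒█···
█████▒░░▒···
█████▒▒▒█···
█████≈▒≈█▒··
█████░▒█▒░··

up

█████·······
█████·······
█████·······
█████·······
██████▒░▒···
█████░▒▒▒···
█████▒@▒█···
█████≈▓▓▓···
█████▒▒▒█···
█████▒░░▒···
█████▒▒▒█···
█████≈▒≈█▒··

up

█████·······
█████·······
█████·······
█████·······
█████░▓░▓···
██████▒░▒···
█████░@▒▒···
█████▒▒▒█···
█████≈▓▓▓···
█████▒▒▒█···
█████▒░░▒···
█████▒▒▒█···

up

████████████
█████·······
█████·······
█████·······
█████░▓▓▓···
█████░▓░▓···
██████@░▒···
█████░▒▒▒···
█████▒▒▒█···
█████≈▓▓▓···
█████▒▒▒█···
█████▒░░▒···

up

████████████
████████████
█████·······
█████·······
█████≈▒░░···
█████░▓▓▓···
█████░@░▓···
██████▒░▒···
█████░▒▒▒···
█████▒▒▒█···
█████≈▓▓▓···
█████▒▒▒█···

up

████████████
████████████
████████████
█████·······
█████▒▒█░···
█████≈▒░░···
█████░@▓▓···
█████░▓░▓···
██████▒░▒···
█████░▒▒▒···
█████▒▒▒█···
█████≈▓▓▓···

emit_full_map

▒▒█░·
≈▒░░·
░@▓▓·
░▓░▓·
█▒░▒·
░▒▒▒·
▒▒▒█·
≈▓▓▓·
▒▒▒█·
▒░░▒·
▒▒▒█·
≈▒≈█▒
░▒█▒░
▓▒▒░░
≈▒▒≈▓
██▓░▒
▓▒░≈░
█▒░▒░
░▓≈░▓
▒▓▒≈·
░▒▓▒·
▒▓≈▓·
░≈≈▓·
▓▒≈▒·


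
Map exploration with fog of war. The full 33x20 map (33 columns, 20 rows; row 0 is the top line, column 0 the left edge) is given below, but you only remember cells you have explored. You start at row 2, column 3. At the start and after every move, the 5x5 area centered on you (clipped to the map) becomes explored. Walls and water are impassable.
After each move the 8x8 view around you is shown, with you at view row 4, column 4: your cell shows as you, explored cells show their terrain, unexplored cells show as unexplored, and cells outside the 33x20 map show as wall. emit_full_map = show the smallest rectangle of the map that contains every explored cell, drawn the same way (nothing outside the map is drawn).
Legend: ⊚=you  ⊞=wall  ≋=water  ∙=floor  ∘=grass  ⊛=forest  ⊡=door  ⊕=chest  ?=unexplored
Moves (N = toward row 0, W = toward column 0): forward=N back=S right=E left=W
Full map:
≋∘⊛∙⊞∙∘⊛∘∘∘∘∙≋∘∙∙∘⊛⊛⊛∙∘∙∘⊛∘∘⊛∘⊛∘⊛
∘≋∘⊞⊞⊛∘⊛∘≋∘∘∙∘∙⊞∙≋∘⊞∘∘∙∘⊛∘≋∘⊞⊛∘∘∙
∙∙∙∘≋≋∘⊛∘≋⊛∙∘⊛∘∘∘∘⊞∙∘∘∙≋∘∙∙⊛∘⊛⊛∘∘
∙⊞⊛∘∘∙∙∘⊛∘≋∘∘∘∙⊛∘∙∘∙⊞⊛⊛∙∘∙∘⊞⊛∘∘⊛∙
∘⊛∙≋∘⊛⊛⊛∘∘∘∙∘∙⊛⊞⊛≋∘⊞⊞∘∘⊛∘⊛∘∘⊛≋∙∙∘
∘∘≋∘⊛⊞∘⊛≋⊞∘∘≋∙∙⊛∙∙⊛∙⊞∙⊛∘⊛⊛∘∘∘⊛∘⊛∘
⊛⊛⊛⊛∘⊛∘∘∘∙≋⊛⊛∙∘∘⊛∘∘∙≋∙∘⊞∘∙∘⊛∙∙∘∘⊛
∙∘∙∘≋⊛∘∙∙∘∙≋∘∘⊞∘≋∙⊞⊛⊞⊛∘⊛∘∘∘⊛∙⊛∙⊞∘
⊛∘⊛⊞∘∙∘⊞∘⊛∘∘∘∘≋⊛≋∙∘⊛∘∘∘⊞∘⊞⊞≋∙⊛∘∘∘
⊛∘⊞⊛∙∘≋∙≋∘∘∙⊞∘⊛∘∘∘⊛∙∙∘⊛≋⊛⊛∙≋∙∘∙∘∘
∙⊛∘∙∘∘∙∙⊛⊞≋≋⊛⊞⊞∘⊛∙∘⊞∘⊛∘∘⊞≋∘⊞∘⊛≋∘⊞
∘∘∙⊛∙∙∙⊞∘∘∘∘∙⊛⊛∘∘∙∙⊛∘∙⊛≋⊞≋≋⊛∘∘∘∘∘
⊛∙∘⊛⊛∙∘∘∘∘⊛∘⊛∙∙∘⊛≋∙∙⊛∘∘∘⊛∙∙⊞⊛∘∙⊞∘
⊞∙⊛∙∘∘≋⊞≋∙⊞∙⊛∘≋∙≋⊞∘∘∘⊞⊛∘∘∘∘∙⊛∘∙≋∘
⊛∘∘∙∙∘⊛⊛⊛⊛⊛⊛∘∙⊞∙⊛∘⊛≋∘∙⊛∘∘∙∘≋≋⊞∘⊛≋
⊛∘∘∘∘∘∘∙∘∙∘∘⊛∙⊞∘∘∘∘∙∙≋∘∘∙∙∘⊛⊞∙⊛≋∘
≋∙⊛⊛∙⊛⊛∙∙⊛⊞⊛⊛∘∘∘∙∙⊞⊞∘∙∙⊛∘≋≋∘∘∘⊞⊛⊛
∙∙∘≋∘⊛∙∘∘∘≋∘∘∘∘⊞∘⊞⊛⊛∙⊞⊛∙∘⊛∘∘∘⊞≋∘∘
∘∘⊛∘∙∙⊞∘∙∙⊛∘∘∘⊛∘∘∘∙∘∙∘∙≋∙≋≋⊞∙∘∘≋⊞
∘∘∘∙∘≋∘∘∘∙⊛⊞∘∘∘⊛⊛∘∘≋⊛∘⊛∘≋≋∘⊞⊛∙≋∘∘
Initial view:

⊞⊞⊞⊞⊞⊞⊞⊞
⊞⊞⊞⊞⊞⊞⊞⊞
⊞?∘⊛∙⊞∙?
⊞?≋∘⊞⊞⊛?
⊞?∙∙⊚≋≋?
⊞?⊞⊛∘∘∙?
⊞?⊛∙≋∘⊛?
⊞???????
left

⊞⊞⊞⊞⊞⊞⊞⊞
⊞⊞⊞⊞⊞⊞⊞⊞
⊞⊞≋∘⊛∙⊞∙
⊞⊞∘≋∘⊞⊞⊛
⊞⊞∙∙⊚∘≋≋
⊞⊞∙⊞⊛∘∘∙
⊞⊞∘⊛∙≋∘⊛
⊞⊞??????

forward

⊞⊞⊞⊞⊞⊞⊞⊞
⊞⊞⊞⊞⊞⊞⊞⊞
⊞⊞⊞⊞⊞⊞⊞⊞
⊞⊞≋∘⊛∙⊞∙
⊞⊞∘≋⊚⊞⊞⊛
⊞⊞∙∙∙∘≋≋
⊞⊞∙⊞⊛∘∘∙
⊞⊞∘⊛∙≋∘⊛

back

⊞⊞⊞⊞⊞⊞⊞⊞
⊞⊞⊞⊞⊞⊞⊞⊞
⊞⊞≋∘⊛∙⊞∙
⊞⊞∘≋∘⊞⊞⊛
⊞⊞∙∙⊚∘≋≋
⊞⊞∙⊞⊛∘∘∙
⊞⊞∘⊛∙≋∘⊛
⊞⊞??????

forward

⊞⊞⊞⊞⊞⊞⊞⊞
⊞⊞⊞⊞⊞⊞⊞⊞
⊞⊞⊞⊞⊞⊞⊞⊞
⊞⊞≋∘⊛∙⊞∙
⊞⊞∘≋⊚⊞⊞⊛
⊞⊞∙∙∙∘≋≋
⊞⊞∙⊞⊛∘∘∙
⊞⊞∘⊛∙≋∘⊛

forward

⊞⊞⊞⊞⊞⊞⊞⊞
⊞⊞⊞⊞⊞⊞⊞⊞
⊞⊞⊞⊞⊞⊞⊞⊞
⊞⊞⊞⊞⊞⊞⊞⊞
⊞⊞≋∘⊚∙⊞∙
⊞⊞∘≋∘⊞⊞⊛
⊞⊞∙∙∙∘≋≋
⊞⊞∙⊞⊛∘∘∙

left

⊞⊞⊞⊞⊞⊞⊞⊞
⊞⊞⊞⊞⊞⊞⊞⊞
⊞⊞⊞⊞⊞⊞⊞⊞
⊞⊞⊞⊞⊞⊞⊞⊞
⊞⊞⊞≋⊚⊛∙⊞
⊞⊞⊞∘≋∘⊞⊞
⊞⊞⊞∙∙∙∘≋
⊞⊞⊞∙⊞⊛∘∘

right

⊞⊞⊞⊞⊞⊞⊞⊞
⊞⊞⊞⊞⊞⊞⊞⊞
⊞⊞⊞⊞⊞⊞⊞⊞
⊞⊞⊞⊞⊞⊞⊞⊞
⊞⊞≋∘⊚∙⊞∙
⊞⊞∘≋∘⊞⊞⊛
⊞⊞∙∙∙∘≋≋
⊞⊞∙⊞⊛∘∘∙

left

⊞⊞⊞⊞⊞⊞⊞⊞
⊞⊞⊞⊞⊞⊞⊞⊞
⊞⊞⊞⊞⊞⊞⊞⊞
⊞⊞⊞⊞⊞⊞⊞⊞
⊞⊞⊞≋⊚⊛∙⊞
⊞⊞⊞∘≋∘⊞⊞
⊞⊞⊞∙∙∙∘≋
⊞⊞⊞∙⊞⊛∘∘


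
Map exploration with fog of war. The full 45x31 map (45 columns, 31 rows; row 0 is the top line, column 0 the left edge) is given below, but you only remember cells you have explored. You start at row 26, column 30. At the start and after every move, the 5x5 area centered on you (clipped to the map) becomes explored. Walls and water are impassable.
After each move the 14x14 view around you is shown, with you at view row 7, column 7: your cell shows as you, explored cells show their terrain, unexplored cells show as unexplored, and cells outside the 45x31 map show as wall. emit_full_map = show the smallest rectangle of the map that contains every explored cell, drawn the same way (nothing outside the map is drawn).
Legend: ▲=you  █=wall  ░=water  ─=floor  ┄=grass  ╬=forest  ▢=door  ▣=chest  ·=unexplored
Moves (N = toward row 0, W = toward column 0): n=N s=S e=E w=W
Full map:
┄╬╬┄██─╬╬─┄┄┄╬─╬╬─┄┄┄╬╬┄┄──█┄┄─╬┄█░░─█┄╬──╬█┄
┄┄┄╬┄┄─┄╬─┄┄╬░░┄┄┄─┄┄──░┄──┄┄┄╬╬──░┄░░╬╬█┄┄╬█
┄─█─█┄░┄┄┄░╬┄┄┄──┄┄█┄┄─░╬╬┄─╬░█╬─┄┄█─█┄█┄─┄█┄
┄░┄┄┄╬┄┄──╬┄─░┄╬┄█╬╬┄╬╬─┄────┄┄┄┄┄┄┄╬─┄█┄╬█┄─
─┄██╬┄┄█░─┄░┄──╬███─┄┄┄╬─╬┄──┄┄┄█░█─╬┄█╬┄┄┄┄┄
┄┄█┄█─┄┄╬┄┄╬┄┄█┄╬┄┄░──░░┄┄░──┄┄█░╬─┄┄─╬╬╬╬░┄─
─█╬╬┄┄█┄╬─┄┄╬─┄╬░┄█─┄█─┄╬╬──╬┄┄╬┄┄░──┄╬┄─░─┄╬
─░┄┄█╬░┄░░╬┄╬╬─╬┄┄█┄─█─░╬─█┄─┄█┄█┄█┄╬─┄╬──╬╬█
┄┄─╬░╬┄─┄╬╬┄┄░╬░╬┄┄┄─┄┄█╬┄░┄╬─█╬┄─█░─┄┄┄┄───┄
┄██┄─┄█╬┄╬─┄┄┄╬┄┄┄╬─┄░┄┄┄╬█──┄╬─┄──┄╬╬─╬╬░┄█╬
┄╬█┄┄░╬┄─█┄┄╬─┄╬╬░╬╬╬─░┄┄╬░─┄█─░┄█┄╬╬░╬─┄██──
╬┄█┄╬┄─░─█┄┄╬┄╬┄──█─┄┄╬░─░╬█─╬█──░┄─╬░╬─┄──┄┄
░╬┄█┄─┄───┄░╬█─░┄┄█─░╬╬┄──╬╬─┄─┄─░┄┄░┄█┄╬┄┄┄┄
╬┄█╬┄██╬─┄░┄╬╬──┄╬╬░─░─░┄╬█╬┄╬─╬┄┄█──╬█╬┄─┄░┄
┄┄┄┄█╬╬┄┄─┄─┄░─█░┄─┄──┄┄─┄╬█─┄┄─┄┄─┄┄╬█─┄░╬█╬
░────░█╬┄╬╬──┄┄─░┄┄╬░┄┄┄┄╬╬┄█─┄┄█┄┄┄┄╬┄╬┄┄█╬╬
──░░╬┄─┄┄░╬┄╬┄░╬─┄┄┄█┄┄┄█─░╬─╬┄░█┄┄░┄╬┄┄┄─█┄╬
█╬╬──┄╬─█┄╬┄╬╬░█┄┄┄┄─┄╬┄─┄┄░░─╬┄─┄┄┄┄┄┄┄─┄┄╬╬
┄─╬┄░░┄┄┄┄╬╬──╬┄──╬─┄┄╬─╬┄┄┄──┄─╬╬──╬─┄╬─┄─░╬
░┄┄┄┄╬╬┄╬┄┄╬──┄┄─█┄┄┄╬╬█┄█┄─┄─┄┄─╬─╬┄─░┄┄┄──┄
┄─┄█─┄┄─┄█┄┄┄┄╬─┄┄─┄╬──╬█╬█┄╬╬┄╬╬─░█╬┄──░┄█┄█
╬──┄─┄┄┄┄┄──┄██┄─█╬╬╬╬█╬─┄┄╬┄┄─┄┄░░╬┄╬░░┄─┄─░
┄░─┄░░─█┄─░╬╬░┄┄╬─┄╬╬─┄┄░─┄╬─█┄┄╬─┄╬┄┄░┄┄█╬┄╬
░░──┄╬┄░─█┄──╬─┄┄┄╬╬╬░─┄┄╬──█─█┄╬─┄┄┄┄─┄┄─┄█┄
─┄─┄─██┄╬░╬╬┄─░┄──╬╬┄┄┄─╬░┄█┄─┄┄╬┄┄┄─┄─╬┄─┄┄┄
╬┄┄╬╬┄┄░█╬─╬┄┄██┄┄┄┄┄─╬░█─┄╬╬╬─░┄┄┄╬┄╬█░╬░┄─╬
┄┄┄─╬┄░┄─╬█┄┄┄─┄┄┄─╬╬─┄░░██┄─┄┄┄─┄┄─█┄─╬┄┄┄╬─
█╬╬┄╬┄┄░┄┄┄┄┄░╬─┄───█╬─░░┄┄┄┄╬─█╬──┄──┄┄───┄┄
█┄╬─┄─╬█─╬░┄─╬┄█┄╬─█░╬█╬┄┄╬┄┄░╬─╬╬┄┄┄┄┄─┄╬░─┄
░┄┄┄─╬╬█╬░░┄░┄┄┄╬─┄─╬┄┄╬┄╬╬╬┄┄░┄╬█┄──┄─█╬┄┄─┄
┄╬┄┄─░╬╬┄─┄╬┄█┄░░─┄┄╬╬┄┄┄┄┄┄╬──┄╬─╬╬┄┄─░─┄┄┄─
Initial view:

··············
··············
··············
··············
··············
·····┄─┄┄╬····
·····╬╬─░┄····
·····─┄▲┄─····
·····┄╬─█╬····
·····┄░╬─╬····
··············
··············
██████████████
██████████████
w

··············
··············
··············
··············
··············
·····█┄─┄┄╬···
·····╬╬╬─░┄···
·····┄─▲┄┄─···
·····┄┄╬─█╬···
·····┄┄░╬─╬···
··············
··············
██████████████
██████████████

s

··············
··············
··············
··············
·····█┄─┄┄╬···
·····╬╬╬─░┄···
·····┄─┄┄┄─···
·····┄┄▲─█╬···
·····┄┄░╬─╬···
·····╬┄┄░┄····
··············
██████████████
██████████████
██████████████

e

··············
··············
··············
··············
····█┄─┄┄╬····
····╬╬╬─░┄····
····┄─┄┄┄─····
····┄┄╬▲█╬····
····┄┄░╬─╬····
····╬┄┄░┄╬····
··············
██████████████
██████████████
██████████████

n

··············
··············
··············
··············
··············
····█┄─┄┄╬····
····╬╬╬─░┄····
····┄─┄▲┄─····
····┄┄╬─█╬····
····┄┄░╬─╬····
····╬┄┄░┄╬····
··············
██████████████
██████████████

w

··············
··············
··············
··············
··············
·····█┄─┄┄╬···
·····╬╬╬─░┄···
·····┄─▲┄┄─···
·····┄┄╬─█╬···
·····┄┄░╬─╬···
·····╬┄┄░┄╬···
··············
██████████████
██████████████

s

··············
··············
··············
··············
·····█┄─┄┄╬···
·····╬╬╬─░┄···
·····┄─┄┄┄─···
·····┄┄▲─█╬···
·····┄┄░╬─╬···
·····╬┄┄░┄╬···
··············
██████████████
██████████████
██████████████

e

··············
··············
··············
··············
····█┄─┄┄╬····
····╬╬╬─░┄····
····┄─┄┄┄─····
····┄┄╬▲█╬····
····┄┄░╬─╬····
····╬┄┄░┄╬····
··············
██████████████
██████████████
██████████████

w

··············
··············
··············
··············
·····█┄─┄┄╬···
·····╬╬╬─░┄···
·····┄─┄┄┄─···
·····┄┄▲─█╬···
·····┄┄░╬─╬···
·····╬┄┄░┄╬···
··············
██████████████
██████████████
██████████████
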